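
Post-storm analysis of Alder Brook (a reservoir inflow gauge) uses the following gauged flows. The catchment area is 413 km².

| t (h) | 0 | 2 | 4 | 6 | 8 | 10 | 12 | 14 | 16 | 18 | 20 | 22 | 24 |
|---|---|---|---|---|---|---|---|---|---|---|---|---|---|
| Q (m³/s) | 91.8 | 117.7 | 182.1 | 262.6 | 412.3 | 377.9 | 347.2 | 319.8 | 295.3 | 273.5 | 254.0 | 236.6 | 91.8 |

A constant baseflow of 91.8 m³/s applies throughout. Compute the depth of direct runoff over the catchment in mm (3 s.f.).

Direct runoff: 0.0, 25.9, 90.3, 170.8, 320.5, 286.1, 255.4, 228.0, 203.5, 181.7, 162.2, 144.8, 0.0 m³/s; ΣQ_DR = 2069 m³/s.
V = ΣQ_DR · Δt = 2069 × 7200 s = 1.490 × 10^7 m³.
Over A = 413 km², depth = V / A = 36.1 mm.

d ≈ 36.1 mm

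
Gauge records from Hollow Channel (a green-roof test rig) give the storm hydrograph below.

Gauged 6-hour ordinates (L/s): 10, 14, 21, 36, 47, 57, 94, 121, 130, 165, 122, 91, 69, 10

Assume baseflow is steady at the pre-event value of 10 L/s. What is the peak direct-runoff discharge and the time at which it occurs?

Q_p = 155.0 L/s at t = 54 h

Subtracting baseflow gives direct-runoff ordinates: 0.0, 4.0, 11.0, 26.0, 37.0, 47.0, 84.0, 111.0, 120.0, 155.0, 112.0, 81.0, 59.0, 0.0 L/s.
The maximum is 155.0 L/s, occurring at the reading for t = 54 h.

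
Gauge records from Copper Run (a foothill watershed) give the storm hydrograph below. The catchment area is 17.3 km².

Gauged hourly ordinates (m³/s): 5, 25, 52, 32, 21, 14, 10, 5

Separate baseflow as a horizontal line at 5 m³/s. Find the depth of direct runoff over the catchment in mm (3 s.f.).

d ≈ 25.8 mm

Direct runoff: 0.0, 20.0, 47.0, 27.0, 16.0, 9.0, 5.0, 0.0 m³/s; ΣQ_DR = 124.0 m³/s.
V = ΣQ_DR · Δt = 124.0 × 3600 s = 4.464 × 10^5 m³.
Over A = 17.3 km², depth = V / A = 25.8 mm.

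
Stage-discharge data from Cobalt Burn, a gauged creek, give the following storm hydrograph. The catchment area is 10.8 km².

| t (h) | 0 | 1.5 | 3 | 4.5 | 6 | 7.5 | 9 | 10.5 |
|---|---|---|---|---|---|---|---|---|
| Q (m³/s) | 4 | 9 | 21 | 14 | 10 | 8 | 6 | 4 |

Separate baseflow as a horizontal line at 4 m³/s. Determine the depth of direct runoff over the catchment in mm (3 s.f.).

Direct runoff: 0.0, 5.0, 17.0, 10.0, 6.0, 4.0, 2.0, 0.0 m³/s; ΣQ_DR = 44.00 m³/s.
V = ΣQ_DR · Δt = 44.00 × 5400 s = 2.376 × 10^5 m³.
Over A = 10.8 km², depth = V / A = 22.0 mm.

d ≈ 22.0 mm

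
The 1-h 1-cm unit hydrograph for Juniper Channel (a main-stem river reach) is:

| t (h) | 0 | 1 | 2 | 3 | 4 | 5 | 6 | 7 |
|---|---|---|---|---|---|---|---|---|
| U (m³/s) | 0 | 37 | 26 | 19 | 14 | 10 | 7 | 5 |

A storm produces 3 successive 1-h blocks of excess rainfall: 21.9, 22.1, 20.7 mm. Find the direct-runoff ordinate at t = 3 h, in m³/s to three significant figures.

By discrete convolution, Q_j = Σ (P_i / 10 mm) · U_{j−i}.
At t = 3 h (j=3): Q = (21.9/10)·19 + (22.1/10)·26 + (20.7/10)·37 = 176 m³/s.

Q ≈ 176 m³/s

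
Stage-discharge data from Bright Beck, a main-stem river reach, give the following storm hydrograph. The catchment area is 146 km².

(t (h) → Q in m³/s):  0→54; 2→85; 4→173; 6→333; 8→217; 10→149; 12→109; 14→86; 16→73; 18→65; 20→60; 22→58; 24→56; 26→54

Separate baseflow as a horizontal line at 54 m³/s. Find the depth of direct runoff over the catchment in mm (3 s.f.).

d ≈ 40.2 mm

Direct runoff: 0.0, 31.0, 119.0, 279.0, 163.0, 95.0, 55.0, 32.0, 19.0, 11.0, 6.0, 4.0, 2.0, 0.0 m³/s; ΣQ_DR = 816.0 m³/s.
V = ΣQ_DR · Δt = 816.0 × 7200 s = 5.875 × 10^6 m³.
Over A = 146 km², depth = V / A = 40.2 mm.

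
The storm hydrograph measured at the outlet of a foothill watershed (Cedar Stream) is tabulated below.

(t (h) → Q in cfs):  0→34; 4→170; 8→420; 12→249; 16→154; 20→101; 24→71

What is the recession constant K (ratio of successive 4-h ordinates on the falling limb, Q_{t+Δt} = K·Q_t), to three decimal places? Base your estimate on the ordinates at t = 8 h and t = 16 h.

K ≈ 0.606

Using the recession-limb readings at t = 8 h and t = 16 h: Q falls from 420 to 154 cfs over 2 intervals.
K = (Q₂/Q₁)^(1/2) = (154/420)^(1/2) = 0.606.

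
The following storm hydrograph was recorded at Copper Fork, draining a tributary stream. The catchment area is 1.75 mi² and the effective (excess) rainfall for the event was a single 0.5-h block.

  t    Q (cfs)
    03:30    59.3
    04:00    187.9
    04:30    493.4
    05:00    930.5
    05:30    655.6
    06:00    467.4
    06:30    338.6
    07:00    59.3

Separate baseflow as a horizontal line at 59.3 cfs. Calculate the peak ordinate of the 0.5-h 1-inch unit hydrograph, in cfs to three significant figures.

Direct runoff: 0.0, 128.6, 434.1, 871.2, 596.3, 408.1, 279.3, 0.0 cfs; ΣQ_DR = 2718 cfs, peak = 871.2 cfs.
Runoff depth d = ΣQ_DR·Δt / A = 2718 × 1800 / (1.75 mi²) = 1.203 in.
The 1-inch UH is the DRH scaled by (1 in)/d, so U_p = 871.2 × 1/1.203 = 724 cfs.

U_p ≈ 724 cfs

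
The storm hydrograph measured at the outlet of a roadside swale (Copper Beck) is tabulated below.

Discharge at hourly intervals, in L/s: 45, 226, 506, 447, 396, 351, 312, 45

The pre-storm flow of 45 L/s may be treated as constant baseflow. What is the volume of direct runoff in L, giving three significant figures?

V ≈ 7.08 × 10^6 L

Direct-runoff ordinates (Q − Q_b): 0.0, 181.0, 461.0, 402.0, 351.0, 306.0, 267.0, 0.0 L/s.
ΣQ_DR = 1968 L/s.
With Δt = 1 h = 3600 s, V = ΣQ_DR · Δt = 1968 × 3600 = 7.08 × 10^6 L.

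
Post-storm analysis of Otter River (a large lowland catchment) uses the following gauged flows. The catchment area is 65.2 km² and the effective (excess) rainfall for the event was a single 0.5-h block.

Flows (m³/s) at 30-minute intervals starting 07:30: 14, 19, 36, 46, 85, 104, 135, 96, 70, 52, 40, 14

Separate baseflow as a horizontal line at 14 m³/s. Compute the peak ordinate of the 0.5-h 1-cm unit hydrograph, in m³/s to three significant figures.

U_p ≈ 80.7 m³/s

Direct runoff: 0.0, 5.0, 22.0, 32.0, 71.0, 90.0, 121.0, 82.0, 56.0, 38.0, 26.0, 0.0 m³/s; ΣQ_DR = 543.0 m³/s, peak = 121.0 m³/s.
Runoff depth d = ΣQ_DR·Δt / A = 543.0 × 1800 / (65.2 km²) = 14.99 mm.
The 1-cm UH is the DRH scaled by (10 mm)/d, so U_p = 121.0 × 10/14.99 = 80.7 m³/s.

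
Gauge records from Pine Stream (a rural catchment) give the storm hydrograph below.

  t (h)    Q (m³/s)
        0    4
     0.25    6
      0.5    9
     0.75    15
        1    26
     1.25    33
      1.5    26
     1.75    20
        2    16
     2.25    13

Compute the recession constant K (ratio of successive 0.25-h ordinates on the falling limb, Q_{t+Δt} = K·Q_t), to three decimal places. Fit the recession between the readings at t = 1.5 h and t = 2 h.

K ≈ 0.784

Using the recession-limb readings at t = 1.5 h and t = 2 h: Q falls from 26 to 16 m³/s over 2 intervals.
K = (Q₂/Q₁)^(1/2) = (16/26)^(1/2) = 0.784.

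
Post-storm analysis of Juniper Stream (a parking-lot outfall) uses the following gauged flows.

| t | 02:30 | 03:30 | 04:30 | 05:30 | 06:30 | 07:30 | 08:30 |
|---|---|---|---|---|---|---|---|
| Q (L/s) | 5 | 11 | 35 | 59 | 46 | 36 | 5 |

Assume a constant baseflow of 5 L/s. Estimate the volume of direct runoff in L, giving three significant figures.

Direct-runoff ordinates (Q − Q_b): 0.0, 6.0, 30.0, 54.0, 41.0, 31.0, 0.0 L/s.
ΣQ_DR = 162.0 L/s.
With Δt = 1 h = 3600 s, V = ΣQ_DR · Δt = 162.0 × 3600 = 5.83 × 10^5 L.

V ≈ 5.83 × 10^5 L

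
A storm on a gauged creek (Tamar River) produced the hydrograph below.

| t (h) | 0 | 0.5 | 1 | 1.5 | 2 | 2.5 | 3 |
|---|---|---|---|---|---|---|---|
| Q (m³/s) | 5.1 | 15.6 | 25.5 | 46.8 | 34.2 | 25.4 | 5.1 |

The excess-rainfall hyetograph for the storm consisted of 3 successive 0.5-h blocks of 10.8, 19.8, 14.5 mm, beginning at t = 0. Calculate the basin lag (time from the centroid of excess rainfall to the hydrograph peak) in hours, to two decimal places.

Centroid of excess rainfall: t_c = Σ P_i·t̄_i / ΣP_i = 0.7910 h (block centres at 0.25, 0.75, 1.25 h).
Hydrograph peak occurs at t = 1.5 h, so basin lag t_L = 1.5 − 0.7910 = 0.71 h.

t_L ≈ 0.71 h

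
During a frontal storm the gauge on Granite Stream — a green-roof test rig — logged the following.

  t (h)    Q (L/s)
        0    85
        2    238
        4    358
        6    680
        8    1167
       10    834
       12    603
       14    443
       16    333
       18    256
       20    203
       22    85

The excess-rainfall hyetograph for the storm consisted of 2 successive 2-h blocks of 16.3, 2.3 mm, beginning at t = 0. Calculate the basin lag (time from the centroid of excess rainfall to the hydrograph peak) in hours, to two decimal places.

t_L ≈ 6.75 h

Centroid of excess rainfall: t_c = Σ P_i·t̄_i / ΣP_i = 1.2473 h (block centres at 1, 3 h).
Hydrograph peak occurs at t = 8 h, so basin lag t_L = 8 − 1.2473 = 6.75 h.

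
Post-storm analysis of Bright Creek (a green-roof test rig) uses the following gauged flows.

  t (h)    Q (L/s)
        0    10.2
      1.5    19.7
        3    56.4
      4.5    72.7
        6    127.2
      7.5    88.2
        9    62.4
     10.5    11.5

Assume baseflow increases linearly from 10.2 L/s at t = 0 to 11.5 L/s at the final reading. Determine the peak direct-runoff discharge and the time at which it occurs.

Subtracting baseflow gives direct-runoff ordinates: 0.00, 9.31, 45.83, 61.94, 116.26, 77.07, 51.09, 0.00 L/s.
The maximum is 116.26 L/s, occurring at the reading for t = 6 h.

Q_p = 116.26 L/s at t = 6 h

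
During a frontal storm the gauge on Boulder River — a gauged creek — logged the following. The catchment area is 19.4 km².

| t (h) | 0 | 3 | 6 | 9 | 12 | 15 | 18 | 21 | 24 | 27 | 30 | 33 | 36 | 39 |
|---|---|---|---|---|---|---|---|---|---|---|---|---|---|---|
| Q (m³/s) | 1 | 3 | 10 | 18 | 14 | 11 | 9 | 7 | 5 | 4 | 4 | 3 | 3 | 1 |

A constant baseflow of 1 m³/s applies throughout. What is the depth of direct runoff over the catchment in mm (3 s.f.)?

Direct runoff: 0.0, 2.0, 9.0, 17.0, 13.0, 10.0, 8.0, 6.0, 4.0, 3.0, 3.0, 2.0, 2.0, 0.0 m³/s; ΣQ_DR = 79.00 m³/s.
V = ΣQ_DR · Δt = 79.00 × 10800 s = 8.532 × 10^5 m³.
Over A = 19.4 km², depth = V / A = 44.0 mm.

d ≈ 44.0 mm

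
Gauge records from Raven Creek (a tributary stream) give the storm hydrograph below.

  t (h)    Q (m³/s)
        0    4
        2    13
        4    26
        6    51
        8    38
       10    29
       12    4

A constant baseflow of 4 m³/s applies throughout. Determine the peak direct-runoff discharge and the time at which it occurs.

Subtracting baseflow gives direct-runoff ordinates: 0.0, 9.0, 22.0, 47.0, 34.0, 25.0, 0.0 m³/s.
The maximum is 47.0 m³/s, occurring at the reading for t = 6 h.

Q_p = 47.0 m³/s at t = 6 h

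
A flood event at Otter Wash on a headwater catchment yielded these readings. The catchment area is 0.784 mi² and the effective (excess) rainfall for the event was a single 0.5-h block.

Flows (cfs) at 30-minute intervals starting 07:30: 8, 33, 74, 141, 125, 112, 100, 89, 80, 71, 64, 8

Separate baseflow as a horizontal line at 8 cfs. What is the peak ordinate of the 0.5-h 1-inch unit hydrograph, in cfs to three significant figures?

Direct runoff: 0.0, 25.0, 66.0, 133.0, 117.0, 104.0, 92.0, 81.0, 72.0, 63.0, 56.0, 0.0 cfs; ΣQ_DR = 809.0 cfs, peak = 133.0 cfs.
Runoff depth d = ΣQ_DR·Δt / A = 809.0 × 1800 / (0.784 mi²) = 0.7995 in.
The 1-inch UH is the DRH scaled by (1 in)/d, so U_p = 133.0 × 1/0.7995 = 166 cfs.

U_p ≈ 166 cfs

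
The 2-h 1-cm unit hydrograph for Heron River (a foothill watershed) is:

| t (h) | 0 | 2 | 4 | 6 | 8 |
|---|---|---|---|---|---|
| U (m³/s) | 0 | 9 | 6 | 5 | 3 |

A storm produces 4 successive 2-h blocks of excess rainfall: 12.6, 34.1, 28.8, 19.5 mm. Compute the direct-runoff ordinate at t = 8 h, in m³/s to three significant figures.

By discrete convolution, Q_j = Σ (P_i / 10 mm) · U_{j−i}.
At t = 8 h (j=4): Q = (12.6/10)·3 + (34.1/10)·5 + (28.8/10)·6 + (19.5/10)·9 = 55.7 m³/s.

Q ≈ 55.7 m³/s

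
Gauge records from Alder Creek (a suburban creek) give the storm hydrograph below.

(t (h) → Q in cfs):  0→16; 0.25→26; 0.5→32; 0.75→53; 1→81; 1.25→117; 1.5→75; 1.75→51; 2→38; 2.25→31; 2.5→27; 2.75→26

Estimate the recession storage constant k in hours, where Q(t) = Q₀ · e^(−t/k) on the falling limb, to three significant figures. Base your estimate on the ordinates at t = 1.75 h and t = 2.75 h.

k ≈ 1.48 h

On the falling limb, Q drops from 51 to 26 cfs between t = 1.75 h and t = 2.75 h (Δt = 1 h).
k = −Δt / ln(Q₂/Q₁) = −1 / ln(26/51) = 1.48 h.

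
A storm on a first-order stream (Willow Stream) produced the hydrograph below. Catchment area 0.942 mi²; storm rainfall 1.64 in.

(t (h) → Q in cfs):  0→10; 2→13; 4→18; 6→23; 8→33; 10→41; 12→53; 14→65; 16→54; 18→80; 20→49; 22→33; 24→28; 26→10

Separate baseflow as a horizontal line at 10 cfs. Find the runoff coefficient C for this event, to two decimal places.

C ≈ 0.74

ΣQ_DR = 370.0 cfs; V = ΣQ_DR·Δt = 2.664 × 10^6 ft³.
Runoff depth d = V / A = 1.217 in.
C = d / P = 1.217 / 1.64 = 0.74.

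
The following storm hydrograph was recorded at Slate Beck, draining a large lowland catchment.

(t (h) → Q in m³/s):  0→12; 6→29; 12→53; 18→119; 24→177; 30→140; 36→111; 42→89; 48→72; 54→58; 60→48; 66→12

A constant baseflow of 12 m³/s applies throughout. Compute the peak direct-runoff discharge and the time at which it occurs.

Subtracting baseflow gives direct-runoff ordinates: 0.0, 17.0, 41.0, 107.0, 165.0, 128.0, 99.0, 77.0, 60.0, 46.0, 36.0, 0.0 m³/s.
The maximum is 165.0 m³/s, occurring at the reading for t = 24 h.

Q_p = 165.0 m³/s at t = 24 h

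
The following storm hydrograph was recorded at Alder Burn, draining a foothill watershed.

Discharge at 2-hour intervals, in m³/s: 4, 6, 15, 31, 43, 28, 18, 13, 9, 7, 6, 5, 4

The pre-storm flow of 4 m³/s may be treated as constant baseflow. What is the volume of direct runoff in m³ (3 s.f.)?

Direct-runoff ordinates (Q − Q_b): 0.0, 2.0, 11.0, 27.0, 39.0, 24.0, 14.0, 9.0, 5.0, 3.0, 2.0, 1.0, 0.0 m³/s.
ΣQ_DR = 137.0 m³/s.
With Δt = 2 h = 7200 s, V = ΣQ_DR · Δt = 137.0 × 7200 = 9.86 × 10^5 m³.

V ≈ 9.86 × 10^5 m³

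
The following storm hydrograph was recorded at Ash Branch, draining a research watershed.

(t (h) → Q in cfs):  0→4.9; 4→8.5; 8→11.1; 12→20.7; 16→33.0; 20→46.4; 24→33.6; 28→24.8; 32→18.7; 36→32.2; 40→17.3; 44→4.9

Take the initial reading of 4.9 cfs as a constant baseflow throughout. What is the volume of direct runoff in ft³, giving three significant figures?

Direct-runoff ordinates (Q − Q_b): 0.0, 3.6, 6.2, 15.8, 28.1, 41.5, 28.7, 19.9, 13.8, 27.3, 12.4, 0.0 cfs.
ΣQ_DR = 197.3 cfs.
With Δt = 4 h = 14400 s, V = ΣQ_DR · Δt = 197.3 × 14400 = 2.84 × 10^6 ft³.

V ≈ 2.84 × 10^6 ft³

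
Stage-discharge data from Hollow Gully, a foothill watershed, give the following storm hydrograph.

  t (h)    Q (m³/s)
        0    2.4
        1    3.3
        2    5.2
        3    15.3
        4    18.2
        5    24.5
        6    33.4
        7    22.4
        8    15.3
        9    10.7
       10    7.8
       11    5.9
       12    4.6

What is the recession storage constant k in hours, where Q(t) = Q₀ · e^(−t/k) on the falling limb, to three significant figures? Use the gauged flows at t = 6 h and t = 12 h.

On the falling limb, Q drops from 33.4 to 4.6 m³/s between t = 6 h and t = 12 h (Δt = 6 h).
k = −Δt / ln(Q₂/Q₁) = −6 / ln(4.6/33.4) = 3.03 h.

k ≈ 3.03 h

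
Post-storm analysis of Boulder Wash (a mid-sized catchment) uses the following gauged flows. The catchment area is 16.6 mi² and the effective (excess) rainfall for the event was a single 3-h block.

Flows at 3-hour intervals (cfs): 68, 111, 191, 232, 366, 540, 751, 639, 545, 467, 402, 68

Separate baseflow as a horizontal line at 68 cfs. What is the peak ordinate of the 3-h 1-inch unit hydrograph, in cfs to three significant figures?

U_p ≈ 684 cfs

Direct runoff: 0.0, 43.0, 123.0, 164.0, 298.0, 472.0, 683.0, 571.0, 477.0, 399.0, 334.0, 0.0 cfs; ΣQ_DR = 3564 cfs, peak = 683.0 cfs.
Runoff depth d = ΣQ_DR·Δt / A = 3564 × 10800 / (16.6 mi²) = 0.9981 in.
The 1-inch UH is the DRH scaled by (1 in)/d, so U_p = 683.0 × 1/0.9981 = 684 cfs.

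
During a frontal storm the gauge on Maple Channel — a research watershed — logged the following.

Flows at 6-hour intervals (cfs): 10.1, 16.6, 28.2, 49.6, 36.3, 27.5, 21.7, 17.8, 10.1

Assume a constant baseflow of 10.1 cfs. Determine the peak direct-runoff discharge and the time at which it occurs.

Q_p = 39.5 cfs at t = 18 h

Subtracting baseflow gives direct-runoff ordinates: 0.0, 6.5, 18.1, 39.5, 26.2, 17.4, 11.6, 7.7, 0.0 cfs.
The maximum is 39.5 cfs, occurring at the reading for t = 18 h.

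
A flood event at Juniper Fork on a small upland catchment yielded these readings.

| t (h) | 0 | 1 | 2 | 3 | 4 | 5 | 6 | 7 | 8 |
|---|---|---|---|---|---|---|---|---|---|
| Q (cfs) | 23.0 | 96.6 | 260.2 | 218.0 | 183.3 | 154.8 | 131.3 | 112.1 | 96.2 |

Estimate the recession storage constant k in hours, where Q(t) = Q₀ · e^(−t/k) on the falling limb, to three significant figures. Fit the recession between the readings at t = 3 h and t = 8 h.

k ≈ 6.11 h

On the falling limb, Q drops from 218.0 to 96.2 cfs between t = 3 h and t = 8 h (Δt = 5 h).
k = −Δt / ln(Q₂/Q₁) = −5 / ln(96.2/218.0) = 6.11 h.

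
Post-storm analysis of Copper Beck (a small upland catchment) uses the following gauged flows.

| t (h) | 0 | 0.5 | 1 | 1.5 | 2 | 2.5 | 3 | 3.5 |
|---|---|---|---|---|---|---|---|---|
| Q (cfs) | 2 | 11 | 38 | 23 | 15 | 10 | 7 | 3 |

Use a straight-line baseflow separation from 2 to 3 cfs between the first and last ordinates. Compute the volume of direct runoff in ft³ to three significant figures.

V ≈ 1.60 × 10^5 ft³

Direct-runoff ordinates (Q − Q_b): 0.00, 8.86, 35.71, 20.57, 12.43, 7.29, 4.14, 0.00 cfs.
ΣQ_DR = 89.00 cfs.
With Δt = 0.5 h = 1800 s, V = ΣQ_DR · Δt = 89.00 × 1800 = 1.60 × 10^5 ft³.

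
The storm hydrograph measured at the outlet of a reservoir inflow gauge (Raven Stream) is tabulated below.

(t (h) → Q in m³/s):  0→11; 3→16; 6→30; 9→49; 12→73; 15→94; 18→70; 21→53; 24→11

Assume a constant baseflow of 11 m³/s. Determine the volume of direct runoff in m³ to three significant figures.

Direct-runoff ordinates (Q − Q_b): 0.0, 5.0, 19.0, 38.0, 62.0, 83.0, 59.0, 42.0, 0.0 m³/s.
ΣQ_DR = 308.0 m³/s.
With Δt = 3 h = 10800 s, V = ΣQ_DR · Δt = 308.0 × 10800 = 3.33 × 10^6 m³.

V ≈ 3.33 × 10^6 m³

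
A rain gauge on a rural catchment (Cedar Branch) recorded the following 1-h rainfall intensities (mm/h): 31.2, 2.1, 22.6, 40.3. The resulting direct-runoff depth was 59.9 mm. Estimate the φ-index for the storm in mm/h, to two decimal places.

φ ≈ 11.40 mm/h

Only the 3 blocks with intensity above φ contribute runoff: 31.2, 22.6, 40.3 mm/h.
Σ(I−φ)·Δt = d  ⇒  (31.2+22.6+40.3 − 3φ)·1 = 59.9
φ = (94.10 − 59.9/1) / 3 = 11.40 mm/h.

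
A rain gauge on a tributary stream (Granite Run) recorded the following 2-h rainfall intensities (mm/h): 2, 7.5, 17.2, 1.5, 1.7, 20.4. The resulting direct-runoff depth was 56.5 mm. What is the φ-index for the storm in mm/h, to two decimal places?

φ ≈ 5.62 mm/h

Only the 3 blocks with intensity above φ contribute runoff: 7.5, 17.2, 20.4 mm/h.
Σ(I−φ)·Δt = d  ⇒  (7.5+17.2+20.4 − 3φ)·2 = 56.5
φ = (45.10 − 56.5/2) / 3 = 5.62 mm/h.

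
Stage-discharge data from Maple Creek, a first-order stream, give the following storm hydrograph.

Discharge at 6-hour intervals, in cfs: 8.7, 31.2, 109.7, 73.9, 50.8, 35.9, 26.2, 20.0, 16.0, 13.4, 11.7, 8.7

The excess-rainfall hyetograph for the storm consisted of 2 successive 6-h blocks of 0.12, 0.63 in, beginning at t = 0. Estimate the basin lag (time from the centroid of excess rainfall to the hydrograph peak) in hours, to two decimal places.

Centroid of excess rainfall: t_c = Σ P_i·t̄_i / ΣP_i = 8.0400 h (block centres at 3, 9 h).
Hydrograph peak occurs at t = 12 h, so basin lag t_L = 12 − 8.0400 = 3.96 h.

t_L ≈ 3.96 h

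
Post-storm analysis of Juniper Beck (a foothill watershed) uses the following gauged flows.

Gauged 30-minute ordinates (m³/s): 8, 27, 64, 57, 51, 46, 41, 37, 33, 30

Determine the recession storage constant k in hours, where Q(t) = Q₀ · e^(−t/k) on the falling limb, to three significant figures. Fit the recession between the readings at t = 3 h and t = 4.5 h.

On the falling limb, Q drops from 41 to 30 m³/s between t = 3 h and t = 4.5 h (Δt = 1.5 h).
k = −Δt / ln(Q₂/Q₁) = −1.5 / ln(30/41) = 4.80 h.

k ≈ 4.80 h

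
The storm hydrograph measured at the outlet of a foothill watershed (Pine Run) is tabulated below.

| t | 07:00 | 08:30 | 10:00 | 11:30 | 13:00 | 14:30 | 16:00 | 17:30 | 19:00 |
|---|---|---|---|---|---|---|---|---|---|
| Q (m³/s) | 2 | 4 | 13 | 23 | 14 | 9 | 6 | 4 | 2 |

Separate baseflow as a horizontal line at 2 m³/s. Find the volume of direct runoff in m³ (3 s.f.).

V ≈ 3.19 × 10^5 m³

Direct-runoff ordinates (Q − Q_b): 0.0, 2.0, 11.0, 21.0, 12.0, 7.0, 4.0, 2.0, 0.0 m³/s.
ΣQ_DR = 59.00 m³/s.
With Δt = 1.5 h = 5400 s, V = ΣQ_DR · Δt = 59.00 × 5400 = 3.19 × 10^5 m³.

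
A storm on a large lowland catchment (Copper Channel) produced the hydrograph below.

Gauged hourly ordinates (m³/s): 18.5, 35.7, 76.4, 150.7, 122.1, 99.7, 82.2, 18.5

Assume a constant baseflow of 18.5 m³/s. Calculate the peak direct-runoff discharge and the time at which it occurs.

Subtracting baseflow gives direct-runoff ordinates: 0.0, 17.2, 57.9, 132.2, 103.6, 81.2, 63.7, 0.0 m³/s.
The maximum is 132.2 m³/s, occurring at the reading for t = 3 h.

Q_p = 132.2 m³/s at t = 3 h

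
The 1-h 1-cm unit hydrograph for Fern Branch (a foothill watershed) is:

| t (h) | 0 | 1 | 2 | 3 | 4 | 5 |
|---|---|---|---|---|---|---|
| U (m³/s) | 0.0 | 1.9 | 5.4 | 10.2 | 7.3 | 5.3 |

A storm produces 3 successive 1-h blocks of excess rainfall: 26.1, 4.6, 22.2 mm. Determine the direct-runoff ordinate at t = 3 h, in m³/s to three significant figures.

Q ≈ 33.3 m³/s

By discrete convolution, Q_j = Σ (P_i / 10 mm) · U_{j−i}.
At t = 3 h (j=3): Q = (26.1/10)·10.2 + (4.6/10)·5.4 + (22.2/10)·1.9 = 33.3 m³/s.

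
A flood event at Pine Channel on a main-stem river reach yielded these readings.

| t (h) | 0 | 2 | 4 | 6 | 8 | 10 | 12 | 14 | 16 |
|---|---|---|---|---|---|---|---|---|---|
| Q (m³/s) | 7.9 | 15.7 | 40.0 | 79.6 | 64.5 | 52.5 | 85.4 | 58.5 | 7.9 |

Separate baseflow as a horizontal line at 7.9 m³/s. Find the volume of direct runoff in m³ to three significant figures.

Direct-runoff ordinates (Q − Q_b): 0.0, 7.8, 32.1, 71.7, 56.6, 44.6, 77.5, 50.6, 0.0 m³/s.
ΣQ_DR = 340.9 m³/s.
With Δt = 2 h = 7200 s, V = ΣQ_DR · Δt = 340.9 × 7200 = 2.45 × 10^6 m³.

V ≈ 2.45 × 10^6 m³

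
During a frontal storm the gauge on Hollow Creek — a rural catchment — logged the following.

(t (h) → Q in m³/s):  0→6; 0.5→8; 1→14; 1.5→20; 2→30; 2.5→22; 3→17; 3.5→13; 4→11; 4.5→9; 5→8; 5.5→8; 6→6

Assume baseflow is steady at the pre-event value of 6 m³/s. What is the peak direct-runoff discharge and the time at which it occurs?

Q_p = 24.0 m³/s at t = 2 h

Subtracting baseflow gives direct-runoff ordinates: 0.0, 2.0, 8.0, 14.0, 24.0, 16.0, 11.0, 7.0, 5.0, 3.0, 2.0, 2.0, 0.0 m³/s.
The maximum is 24.0 m³/s, occurring at the reading for t = 2 h.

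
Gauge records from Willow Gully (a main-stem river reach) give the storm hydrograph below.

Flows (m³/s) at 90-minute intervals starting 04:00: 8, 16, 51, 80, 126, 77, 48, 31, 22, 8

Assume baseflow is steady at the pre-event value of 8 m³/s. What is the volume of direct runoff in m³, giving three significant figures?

V ≈ 2.09 × 10^6 m³

Direct-runoff ordinates (Q − Q_b): 0.0, 8.0, 43.0, 72.0, 118.0, 69.0, 40.0, 23.0, 14.0, 0.0 m³/s.
ΣQ_DR = 387.0 m³/s.
With Δt = 1.5 h = 5400 s, V = ΣQ_DR · Δt = 387.0 × 5400 = 2.09 × 10^6 m³.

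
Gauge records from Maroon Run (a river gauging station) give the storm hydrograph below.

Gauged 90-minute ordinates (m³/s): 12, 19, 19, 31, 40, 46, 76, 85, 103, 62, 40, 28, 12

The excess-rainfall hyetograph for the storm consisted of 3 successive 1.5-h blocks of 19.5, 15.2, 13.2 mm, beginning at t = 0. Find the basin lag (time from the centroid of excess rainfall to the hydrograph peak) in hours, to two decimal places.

Centroid of excess rainfall: t_c = Σ P_i·t̄_i / ΣP_i = 2.0527 h (block centres at 0.75, 2.25, 3.75 h).
Hydrograph peak occurs at t = 12 h, so basin lag t_L = 12 − 2.0527 = 9.95 h.

t_L ≈ 9.95 h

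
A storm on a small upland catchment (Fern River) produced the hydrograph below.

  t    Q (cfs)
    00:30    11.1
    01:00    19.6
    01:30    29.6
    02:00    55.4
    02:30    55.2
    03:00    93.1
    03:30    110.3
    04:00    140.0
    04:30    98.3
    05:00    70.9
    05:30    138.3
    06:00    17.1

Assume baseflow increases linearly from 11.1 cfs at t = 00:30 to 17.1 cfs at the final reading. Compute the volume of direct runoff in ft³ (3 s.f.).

Direct-runoff ordinates (Q − Q_b): 0.00, 7.95, 17.41, 42.66, 41.92, 79.27, 95.93, 125.08, 82.84, 54.89, 121.75, 0.00 cfs.
ΣQ_DR = 669.7 cfs.
With Δt = 0.5 h = 1800 s, V = ΣQ_DR · Δt = 669.7 × 1800 = 1.21 × 10^6 ft³.

V ≈ 1.21 × 10^6 ft³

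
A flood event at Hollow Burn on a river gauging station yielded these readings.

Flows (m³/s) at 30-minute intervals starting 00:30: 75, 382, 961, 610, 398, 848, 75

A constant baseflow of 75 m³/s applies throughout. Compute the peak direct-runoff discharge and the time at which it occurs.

Subtracting baseflow gives direct-runoff ordinates: 0.0, 307.0, 886.0, 535.0, 323.0, 773.0, 0.0 m³/s.
The maximum is 886.0 m³/s, occurring at the reading for t = 01:30.

Q_p = 886.0 m³/s at t = 01:30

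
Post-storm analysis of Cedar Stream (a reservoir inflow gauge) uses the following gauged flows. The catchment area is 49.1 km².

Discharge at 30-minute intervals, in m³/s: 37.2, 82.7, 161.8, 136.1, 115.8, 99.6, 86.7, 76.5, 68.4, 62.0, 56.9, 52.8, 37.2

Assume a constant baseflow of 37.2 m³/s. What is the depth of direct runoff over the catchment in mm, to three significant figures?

Direct runoff: 0.0, 45.5, 124.6, 98.9, 78.6, 62.4, 49.5, 39.3, 31.2, 24.8, 19.7, 15.6, 0.0 m³/s; ΣQ_DR = 590.1 m³/s.
V = ΣQ_DR · Δt = 590.1 × 1800 s = 1.062 × 10^6 m³.
Over A = 49.1 km², depth = V / A = 21.6 mm.

d ≈ 21.6 mm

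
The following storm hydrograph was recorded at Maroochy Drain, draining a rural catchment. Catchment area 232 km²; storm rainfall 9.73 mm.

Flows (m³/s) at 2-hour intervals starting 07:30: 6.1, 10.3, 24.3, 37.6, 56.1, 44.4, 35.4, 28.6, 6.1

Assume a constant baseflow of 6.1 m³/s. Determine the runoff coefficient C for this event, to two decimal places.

C ≈ 0.62

ΣQ_DR = 194.0 m³/s; V = ΣQ_DR·Δt = 1.397 × 10^6 m³.
Runoff depth d = V / A = 6.021 mm.
C = d / P = 6.021 / 9.73 = 0.62.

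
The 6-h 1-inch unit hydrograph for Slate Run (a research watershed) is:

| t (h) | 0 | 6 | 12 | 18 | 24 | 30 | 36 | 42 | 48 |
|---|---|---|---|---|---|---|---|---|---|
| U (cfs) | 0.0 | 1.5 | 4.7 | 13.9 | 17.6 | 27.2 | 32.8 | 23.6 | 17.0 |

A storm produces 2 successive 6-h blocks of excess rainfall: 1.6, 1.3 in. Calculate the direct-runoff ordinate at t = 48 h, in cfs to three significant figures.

Q ≈ 57.9 cfs

By discrete convolution, Q_j = Σ (P_i / 1 in) · U_{j−i}.
At t = 48 h (j=8): Q = (1.6/1)·17.0 + (1.3/1)·23.6 = 57.9 cfs.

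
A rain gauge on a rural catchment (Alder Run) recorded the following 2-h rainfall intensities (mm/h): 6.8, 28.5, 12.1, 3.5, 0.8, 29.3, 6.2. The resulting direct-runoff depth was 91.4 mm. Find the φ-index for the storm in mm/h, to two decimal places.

φ ≈ 8.07 mm/h

Only the 3 blocks with intensity above φ contribute runoff: 28.5, 12.1, 29.3 mm/h.
Σ(I−φ)·Δt = d  ⇒  (28.5+12.1+29.3 − 3φ)·2 = 91.4
φ = (69.90 − 91.4/2) / 3 = 8.07 mm/h.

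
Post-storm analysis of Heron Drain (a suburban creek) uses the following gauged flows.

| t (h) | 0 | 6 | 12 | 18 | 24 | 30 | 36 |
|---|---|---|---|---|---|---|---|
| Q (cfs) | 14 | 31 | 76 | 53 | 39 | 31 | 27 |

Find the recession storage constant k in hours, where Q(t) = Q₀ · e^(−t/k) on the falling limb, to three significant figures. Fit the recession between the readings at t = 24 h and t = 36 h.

k ≈ 32.6 h

On the falling limb, Q drops from 39 to 27 cfs between t = 24 h and t = 36 h (Δt = 12 h).
k = −Δt / ln(Q₂/Q₁) = −12 / ln(27/39) = 32.6 h.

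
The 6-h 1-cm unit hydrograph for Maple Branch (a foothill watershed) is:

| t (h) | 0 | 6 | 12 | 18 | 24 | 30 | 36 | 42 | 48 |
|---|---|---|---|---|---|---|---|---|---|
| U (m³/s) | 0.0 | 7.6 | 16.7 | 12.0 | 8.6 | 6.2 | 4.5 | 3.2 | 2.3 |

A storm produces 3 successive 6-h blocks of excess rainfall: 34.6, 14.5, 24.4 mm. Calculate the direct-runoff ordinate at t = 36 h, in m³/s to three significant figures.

By discrete convolution, Q_j = Σ (P_i / 10 mm) · U_{j−i}.
At t = 36 h (j=6): Q = (34.6/10)·4.5 + (14.5/10)·6.2 + (24.4/10)·8.6 = 45.5 m³/s.

Q ≈ 45.5 m³/s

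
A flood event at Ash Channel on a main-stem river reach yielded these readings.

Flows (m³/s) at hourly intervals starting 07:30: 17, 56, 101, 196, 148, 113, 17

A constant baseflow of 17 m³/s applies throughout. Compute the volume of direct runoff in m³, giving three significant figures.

V ≈ 1.90 × 10^6 m³

Direct-runoff ordinates (Q − Q_b): 0.0, 39.0, 84.0, 179.0, 131.0, 96.0, 0.0 m³/s.
ΣQ_DR = 529.0 m³/s.
With Δt = 1 h = 3600 s, V = ΣQ_DR · Δt = 529.0 × 3600 = 1.90 × 10^6 m³.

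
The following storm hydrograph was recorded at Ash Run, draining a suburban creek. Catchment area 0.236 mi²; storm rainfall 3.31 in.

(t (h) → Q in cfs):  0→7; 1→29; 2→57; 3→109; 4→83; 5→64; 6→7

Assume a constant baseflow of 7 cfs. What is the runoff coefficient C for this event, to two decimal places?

ΣQ_DR = 307.0 cfs; V = ΣQ_DR·Δt = 1.105 × 10^6 ft³.
Runoff depth d = V / A = 2.016 in.
C = d / P = 2.016 / 3.31 = 0.61.

C ≈ 0.61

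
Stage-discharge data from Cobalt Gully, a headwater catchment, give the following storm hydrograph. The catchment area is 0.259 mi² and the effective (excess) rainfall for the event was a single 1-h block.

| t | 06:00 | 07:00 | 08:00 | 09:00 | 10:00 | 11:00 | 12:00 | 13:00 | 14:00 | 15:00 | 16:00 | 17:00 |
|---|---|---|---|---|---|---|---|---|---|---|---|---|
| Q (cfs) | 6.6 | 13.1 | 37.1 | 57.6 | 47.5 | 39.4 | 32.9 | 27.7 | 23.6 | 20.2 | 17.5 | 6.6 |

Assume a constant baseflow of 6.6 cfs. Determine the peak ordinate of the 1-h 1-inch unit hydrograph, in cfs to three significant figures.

U_p ≈ 34.0 cfs

Direct runoff: 0.0, 6.5, 30.5, 51.0, 40.9, 32.8, 26.3, 21.1, 17.0, 13.6, 10.9, 0.0 cfs; ΣQ_DR = 250.6 cfs, peak = 51.0 cfs.
Runoff depth d = ΣQ_DR·Δt / A = 250.6 × 3600 / (0.259 mi²) = 1.499 in.
The 1-inch UH is the DRH scaled by (1 in)/d, so U_p = 51.0 × 1/1.499 = 34.0 cfs.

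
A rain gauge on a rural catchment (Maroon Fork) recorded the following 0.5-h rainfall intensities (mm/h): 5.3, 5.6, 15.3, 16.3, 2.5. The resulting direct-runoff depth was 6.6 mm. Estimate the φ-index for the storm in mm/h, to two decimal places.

Only the 2 blocks with intensity above φ contribute runoff: 15.3, 16.3 mm/h.
Σ(I−φ)·Δt = d  ⇒  (15.3+16.3 − 2φ)·0.5 = 6.6
φ = (31.60 − 6.6/0.5) / 2 = 9.20 mm/h.

φ ≈ 9.20 mm/h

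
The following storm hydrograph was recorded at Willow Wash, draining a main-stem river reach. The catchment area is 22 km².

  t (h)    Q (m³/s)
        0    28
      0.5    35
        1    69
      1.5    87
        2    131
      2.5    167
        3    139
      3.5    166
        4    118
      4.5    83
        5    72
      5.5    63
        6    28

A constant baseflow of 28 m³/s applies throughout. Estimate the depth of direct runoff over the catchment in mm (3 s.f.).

Direct runoff: 0.0, 7.0, 41.0, 59.0, 103.0, 139.0, 111.0, 138.0, 90.0, 55.0, 44.0, 35.0, 0.0 m³/s; ΣQ_DR = 822.0 m³/s.
V = ΣQ_DR · Δt = 822.0 × 1800 s = 1.480 × 10^6 m³.
Over A = 22 km², depth = V / A = 67.3 mm.

d ≈ 67.3 mm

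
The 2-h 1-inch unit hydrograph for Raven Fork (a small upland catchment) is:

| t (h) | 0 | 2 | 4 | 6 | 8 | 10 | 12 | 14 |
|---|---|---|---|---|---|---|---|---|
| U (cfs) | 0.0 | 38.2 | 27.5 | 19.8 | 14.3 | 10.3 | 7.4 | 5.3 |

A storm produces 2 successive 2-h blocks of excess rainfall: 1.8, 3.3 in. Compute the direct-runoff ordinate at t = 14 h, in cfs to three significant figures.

Q ≈ 34.0 cfs

By discrete convolution, Q_j = Σ (P_i / 1 in) · U_{j−i}.
At t = 14 h (j=7): Q = (1.8/1)·5.3 + (3.3/1)·7.4 = 34.0 cfs.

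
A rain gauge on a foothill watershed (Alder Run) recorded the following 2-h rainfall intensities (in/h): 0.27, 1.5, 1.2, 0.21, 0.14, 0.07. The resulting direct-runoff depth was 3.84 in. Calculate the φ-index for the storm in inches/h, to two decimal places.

Only the 2 blocks with intensity above φ contribute runoff: 1.5, 1.2 in/h.
Σ(I−φ)·Δt = d  ⇒  (1.5+1.2 − 2φ)·2 = 3.84
φ = (2.700 − 3.84/2) / 2 = 0.39 in/h.

φ ≈ 0.39 in/h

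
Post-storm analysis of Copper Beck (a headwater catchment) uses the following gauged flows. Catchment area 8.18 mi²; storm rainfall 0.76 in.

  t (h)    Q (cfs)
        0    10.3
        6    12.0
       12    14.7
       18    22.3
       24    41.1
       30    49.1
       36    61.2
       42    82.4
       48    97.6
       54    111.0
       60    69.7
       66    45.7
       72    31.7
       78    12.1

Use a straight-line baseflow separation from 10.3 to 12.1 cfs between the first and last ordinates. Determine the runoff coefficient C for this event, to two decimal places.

ΣQ_DR = 504.1 cfs; V = ΣQ_DR·Δt = 1.089 × 10^7 ft³.
Runoff depth d = V / A = 0.5730 in.
C = d / P = 0.5730 / 0.76 = 0.75.

C ≈ 0.75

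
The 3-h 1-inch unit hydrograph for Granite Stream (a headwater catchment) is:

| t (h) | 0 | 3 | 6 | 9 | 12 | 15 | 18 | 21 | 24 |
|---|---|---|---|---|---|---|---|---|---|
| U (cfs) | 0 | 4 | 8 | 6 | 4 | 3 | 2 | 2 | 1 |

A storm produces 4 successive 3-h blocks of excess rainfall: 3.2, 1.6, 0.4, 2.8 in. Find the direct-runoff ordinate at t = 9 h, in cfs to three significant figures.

Q ≈ 33.6 cfs

By discrete convolution, Q_j = Σ (P_i / 1 in) · U_{j−i}.
At t = 9 h (j=3): Q = (3.2/1)·6 + (1.6/1)·8 + (0.4/1)·4 + (2.8/1)·0 = 33.6 cfs.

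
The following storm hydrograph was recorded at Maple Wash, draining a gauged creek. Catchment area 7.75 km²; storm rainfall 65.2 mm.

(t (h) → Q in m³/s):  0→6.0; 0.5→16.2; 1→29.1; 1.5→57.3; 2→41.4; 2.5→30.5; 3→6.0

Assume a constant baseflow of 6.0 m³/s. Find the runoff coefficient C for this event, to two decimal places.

ΣQ_DR = 144.5 m³/s; V = ΣQ_DR·Δt = 2.601 × 10^5 m³.
Runoff depth d = V / A = 33.56 mm.
C = d / P = 33.56 / 65.2 = 0.51.

C ≈ 0.51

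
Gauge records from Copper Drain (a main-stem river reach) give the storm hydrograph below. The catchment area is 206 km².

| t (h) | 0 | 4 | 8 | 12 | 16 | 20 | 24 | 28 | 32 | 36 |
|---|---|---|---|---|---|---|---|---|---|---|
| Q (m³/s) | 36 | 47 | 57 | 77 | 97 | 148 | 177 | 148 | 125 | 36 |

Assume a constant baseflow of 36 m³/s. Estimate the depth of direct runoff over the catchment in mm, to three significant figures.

Direct runoff: 0.0, 11.0, 21.0, 41.0, 61.0, 112.0, 141.0, 112.0, 89.0, 0.0 m³/s; ΣQ_DR = 588.0 m³/s.
V = ΣQ_DR · Δt = 588.0 × 14400 s = 8.467 × 10^6 m³.
Over A = 206 km², depth = V / A = 41.1 mm.

d ≈ 41.1 mm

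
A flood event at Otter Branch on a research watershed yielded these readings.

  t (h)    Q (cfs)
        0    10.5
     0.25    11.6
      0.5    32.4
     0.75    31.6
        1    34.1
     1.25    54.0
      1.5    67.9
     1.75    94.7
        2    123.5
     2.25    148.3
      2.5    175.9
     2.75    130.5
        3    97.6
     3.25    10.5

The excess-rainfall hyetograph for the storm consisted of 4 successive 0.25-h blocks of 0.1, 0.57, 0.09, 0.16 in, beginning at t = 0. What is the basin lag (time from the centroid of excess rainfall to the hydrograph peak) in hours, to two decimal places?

Centroid of excess rainfall: t_c = Σ P_i·t̄_i / ΣP_i = 0.4592 h (block centres at 0.125, 0.375, 0.625, 0.875 h).
Hydrograph peak occurs at t = 2.5 h, so basin lag t_L = 2.5 − 0.4592 = 2.04 h.

t_L ≈ 2.04 h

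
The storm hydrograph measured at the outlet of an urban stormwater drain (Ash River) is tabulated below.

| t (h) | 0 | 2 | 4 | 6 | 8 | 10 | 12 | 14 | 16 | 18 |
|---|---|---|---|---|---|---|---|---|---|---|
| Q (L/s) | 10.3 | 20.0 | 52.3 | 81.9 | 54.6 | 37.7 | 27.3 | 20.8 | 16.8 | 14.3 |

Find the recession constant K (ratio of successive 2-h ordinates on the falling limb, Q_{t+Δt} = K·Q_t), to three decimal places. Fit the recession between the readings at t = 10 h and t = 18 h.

Using the recession-limb readings at t = 10 h and t = 18 h: Q falls from 37.7 to 14.3 L/s over 4 intervals.
K = (Q₂/Q₁)^(1/4) = (14.3/37.7)^(1/4) = 0.785.

K ≈ 0.785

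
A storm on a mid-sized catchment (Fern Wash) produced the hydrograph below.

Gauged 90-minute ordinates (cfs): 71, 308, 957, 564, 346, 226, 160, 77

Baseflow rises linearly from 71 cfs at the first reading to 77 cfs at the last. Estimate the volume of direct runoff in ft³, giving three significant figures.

V ≈ 1.14 × 10^7 ft³

Direct-runoff ordinates (Q − Q_b): 0.00, 236.14, 884.29, 490.43, 271.57, 150.71, 83.86, 0.00 cfs.
ΣQ_DR = 2117 cfs.
With Δt = 1.5 h = 5400 s, V = ΣQ_DR · Δt = 2117 × 5400 = 1.14 × 10^7 ft³.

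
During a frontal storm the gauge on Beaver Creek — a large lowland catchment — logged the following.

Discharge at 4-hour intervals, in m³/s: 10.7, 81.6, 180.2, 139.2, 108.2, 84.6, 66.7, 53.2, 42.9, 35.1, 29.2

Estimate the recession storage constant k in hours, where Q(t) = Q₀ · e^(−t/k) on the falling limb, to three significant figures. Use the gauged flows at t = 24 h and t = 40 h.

On the falling limb, Q drops from 66.7 to 29.2 m³/s between t = 24 h and t = 40 h (Δt = 16 h).
k = −Δt / ln(Q₂/Q₁) = −16 / ln(29.2/66.7) = 19.4 h.

k ≈ 19.4 h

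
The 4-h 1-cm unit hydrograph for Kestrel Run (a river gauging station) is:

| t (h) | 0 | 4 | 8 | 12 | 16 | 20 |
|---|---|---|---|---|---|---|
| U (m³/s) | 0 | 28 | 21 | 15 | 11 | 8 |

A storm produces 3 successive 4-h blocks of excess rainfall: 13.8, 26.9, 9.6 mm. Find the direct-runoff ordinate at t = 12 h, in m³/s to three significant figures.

By discrete convolution, Q_j = Σ (P_i / 10 mm) · U_{j−i}.
At t = 12 h (j=3): Q = (13.8/10)·15 + (26.9/10)·21 + (9.6/10)·28 = 104 m³/s.

Q ≈ 104 m³/s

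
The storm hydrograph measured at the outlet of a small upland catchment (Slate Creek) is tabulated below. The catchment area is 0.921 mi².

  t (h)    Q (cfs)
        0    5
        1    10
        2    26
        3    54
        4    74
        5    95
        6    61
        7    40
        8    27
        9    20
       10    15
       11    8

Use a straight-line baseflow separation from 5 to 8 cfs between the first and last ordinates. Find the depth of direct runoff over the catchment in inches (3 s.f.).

Direct runoff: 0.00, 4.73, 20.45, 48.18, 67.91, 88.64, 54.36, 33.09, 19.82, 12.55, 7.27, 0.00 cfs; ΣQ_DR = 357.0 cfs.
V = ΣQ_DR · Δt = 357.0 × 3600 s = 1.285 × 10^6 ft³.
Over A = 0.921 mi², depth = V / A = 0.601 in.

d ≈ 0.601 in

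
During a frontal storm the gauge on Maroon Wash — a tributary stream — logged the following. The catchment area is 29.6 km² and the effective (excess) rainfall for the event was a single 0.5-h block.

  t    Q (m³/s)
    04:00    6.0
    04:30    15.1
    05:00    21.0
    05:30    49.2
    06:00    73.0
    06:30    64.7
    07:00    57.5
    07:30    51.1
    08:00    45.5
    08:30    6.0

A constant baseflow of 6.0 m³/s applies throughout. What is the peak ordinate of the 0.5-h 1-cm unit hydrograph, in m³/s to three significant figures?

Direct runoff: 0.0, 9.1, 15.0, 43.2, 67.0, 58.7, 51.5, 45.1, 39.5, 0.0 m³/s; ΣQ_DR = 329.1 m³/s, peak = 67.0 m³/s.
Runoff depth d = ΣQ_DR·Δt / A = 329.1 × 1800 / (29.6 km²) = 20.01 mm.
The 1-cm UH is the DRH scaled by (10 mm)/d, so U_p = 67.0 × 10/20.01 = 33.5 m³/s.

U_p ≈ 33.5 m³/s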